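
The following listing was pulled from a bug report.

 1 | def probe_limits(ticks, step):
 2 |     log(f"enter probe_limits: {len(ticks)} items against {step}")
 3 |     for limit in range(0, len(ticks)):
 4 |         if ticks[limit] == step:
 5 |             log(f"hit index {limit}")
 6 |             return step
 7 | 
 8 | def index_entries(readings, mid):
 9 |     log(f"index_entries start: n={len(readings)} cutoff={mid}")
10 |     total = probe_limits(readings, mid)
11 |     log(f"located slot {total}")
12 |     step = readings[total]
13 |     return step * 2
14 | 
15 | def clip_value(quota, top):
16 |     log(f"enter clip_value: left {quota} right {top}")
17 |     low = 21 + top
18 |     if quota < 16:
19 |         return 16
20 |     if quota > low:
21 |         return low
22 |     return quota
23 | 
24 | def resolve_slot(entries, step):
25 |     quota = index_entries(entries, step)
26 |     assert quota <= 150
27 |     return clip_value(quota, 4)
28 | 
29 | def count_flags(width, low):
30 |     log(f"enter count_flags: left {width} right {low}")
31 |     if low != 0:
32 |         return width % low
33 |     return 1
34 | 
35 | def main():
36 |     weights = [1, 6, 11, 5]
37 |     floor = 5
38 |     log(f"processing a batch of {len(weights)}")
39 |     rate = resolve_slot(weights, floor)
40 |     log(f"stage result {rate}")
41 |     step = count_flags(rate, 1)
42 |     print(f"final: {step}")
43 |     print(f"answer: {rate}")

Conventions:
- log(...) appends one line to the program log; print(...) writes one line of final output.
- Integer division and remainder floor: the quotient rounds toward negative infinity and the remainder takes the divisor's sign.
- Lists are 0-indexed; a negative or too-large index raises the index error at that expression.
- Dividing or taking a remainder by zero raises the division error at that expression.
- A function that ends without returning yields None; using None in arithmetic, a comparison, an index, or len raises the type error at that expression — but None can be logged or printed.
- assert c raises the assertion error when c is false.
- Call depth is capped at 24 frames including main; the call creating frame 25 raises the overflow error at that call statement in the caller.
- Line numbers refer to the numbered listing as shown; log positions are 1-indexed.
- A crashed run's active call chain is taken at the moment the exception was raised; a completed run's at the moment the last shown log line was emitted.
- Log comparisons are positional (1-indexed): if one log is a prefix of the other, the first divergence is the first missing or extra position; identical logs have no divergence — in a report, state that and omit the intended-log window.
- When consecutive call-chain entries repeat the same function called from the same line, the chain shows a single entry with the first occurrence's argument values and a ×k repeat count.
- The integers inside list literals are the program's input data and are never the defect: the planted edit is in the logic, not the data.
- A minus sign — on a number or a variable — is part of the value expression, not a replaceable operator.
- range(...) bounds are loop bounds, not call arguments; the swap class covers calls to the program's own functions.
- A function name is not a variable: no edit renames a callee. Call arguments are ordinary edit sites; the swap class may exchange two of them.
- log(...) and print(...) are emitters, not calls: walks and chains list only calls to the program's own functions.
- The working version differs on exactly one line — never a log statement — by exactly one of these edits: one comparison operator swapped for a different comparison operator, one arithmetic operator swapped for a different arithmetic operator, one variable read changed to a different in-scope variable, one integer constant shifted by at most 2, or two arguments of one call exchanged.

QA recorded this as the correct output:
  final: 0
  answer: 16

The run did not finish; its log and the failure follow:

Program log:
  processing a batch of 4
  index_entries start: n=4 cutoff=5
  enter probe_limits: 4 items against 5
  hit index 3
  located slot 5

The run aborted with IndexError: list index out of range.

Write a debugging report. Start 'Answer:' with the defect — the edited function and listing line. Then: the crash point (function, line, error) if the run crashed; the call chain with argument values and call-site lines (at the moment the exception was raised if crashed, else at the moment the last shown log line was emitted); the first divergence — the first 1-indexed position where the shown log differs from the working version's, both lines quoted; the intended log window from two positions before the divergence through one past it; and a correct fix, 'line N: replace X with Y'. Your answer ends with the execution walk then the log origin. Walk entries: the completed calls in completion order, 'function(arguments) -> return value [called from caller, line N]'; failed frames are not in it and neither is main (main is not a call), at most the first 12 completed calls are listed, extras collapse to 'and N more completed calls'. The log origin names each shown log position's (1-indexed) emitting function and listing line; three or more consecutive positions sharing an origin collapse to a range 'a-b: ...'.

Answer: the defect is in probe_limits at line 6.
Core observation: Log line 5 is where behavior first shows: 'located slot 5' appears instead of 'located slot 3'.
Crash: index_entries, line 12, IndexError.
Call chain: main -> resolve_slot([1, 6, 11, 5], 5) (called at line 39) -> index_entries([1, 6, 11, 5], 5) (called at line 25).
First divergence: position 5 — the shown line 'located slot 5' should read 'located slot 3'.
Intended log window:
  3: enter probe_limits: 4 items against 5
  4: hit index 3
  5: located slot 3
  6: enter clip_value: left 10 right 4
Execution walk:
  probe_limits([1, 6, 11, 5], 5) -> 5  [called from index_entries, line 10]
Log line origins:
  1: from main, line 38
  2: from index_entries, line 9
  3: from probe_limits, line 2
  4: from probe_limits, line 5
  5: from index_entries, line 11
A correct fix: line 6: replace `step` with `limit`.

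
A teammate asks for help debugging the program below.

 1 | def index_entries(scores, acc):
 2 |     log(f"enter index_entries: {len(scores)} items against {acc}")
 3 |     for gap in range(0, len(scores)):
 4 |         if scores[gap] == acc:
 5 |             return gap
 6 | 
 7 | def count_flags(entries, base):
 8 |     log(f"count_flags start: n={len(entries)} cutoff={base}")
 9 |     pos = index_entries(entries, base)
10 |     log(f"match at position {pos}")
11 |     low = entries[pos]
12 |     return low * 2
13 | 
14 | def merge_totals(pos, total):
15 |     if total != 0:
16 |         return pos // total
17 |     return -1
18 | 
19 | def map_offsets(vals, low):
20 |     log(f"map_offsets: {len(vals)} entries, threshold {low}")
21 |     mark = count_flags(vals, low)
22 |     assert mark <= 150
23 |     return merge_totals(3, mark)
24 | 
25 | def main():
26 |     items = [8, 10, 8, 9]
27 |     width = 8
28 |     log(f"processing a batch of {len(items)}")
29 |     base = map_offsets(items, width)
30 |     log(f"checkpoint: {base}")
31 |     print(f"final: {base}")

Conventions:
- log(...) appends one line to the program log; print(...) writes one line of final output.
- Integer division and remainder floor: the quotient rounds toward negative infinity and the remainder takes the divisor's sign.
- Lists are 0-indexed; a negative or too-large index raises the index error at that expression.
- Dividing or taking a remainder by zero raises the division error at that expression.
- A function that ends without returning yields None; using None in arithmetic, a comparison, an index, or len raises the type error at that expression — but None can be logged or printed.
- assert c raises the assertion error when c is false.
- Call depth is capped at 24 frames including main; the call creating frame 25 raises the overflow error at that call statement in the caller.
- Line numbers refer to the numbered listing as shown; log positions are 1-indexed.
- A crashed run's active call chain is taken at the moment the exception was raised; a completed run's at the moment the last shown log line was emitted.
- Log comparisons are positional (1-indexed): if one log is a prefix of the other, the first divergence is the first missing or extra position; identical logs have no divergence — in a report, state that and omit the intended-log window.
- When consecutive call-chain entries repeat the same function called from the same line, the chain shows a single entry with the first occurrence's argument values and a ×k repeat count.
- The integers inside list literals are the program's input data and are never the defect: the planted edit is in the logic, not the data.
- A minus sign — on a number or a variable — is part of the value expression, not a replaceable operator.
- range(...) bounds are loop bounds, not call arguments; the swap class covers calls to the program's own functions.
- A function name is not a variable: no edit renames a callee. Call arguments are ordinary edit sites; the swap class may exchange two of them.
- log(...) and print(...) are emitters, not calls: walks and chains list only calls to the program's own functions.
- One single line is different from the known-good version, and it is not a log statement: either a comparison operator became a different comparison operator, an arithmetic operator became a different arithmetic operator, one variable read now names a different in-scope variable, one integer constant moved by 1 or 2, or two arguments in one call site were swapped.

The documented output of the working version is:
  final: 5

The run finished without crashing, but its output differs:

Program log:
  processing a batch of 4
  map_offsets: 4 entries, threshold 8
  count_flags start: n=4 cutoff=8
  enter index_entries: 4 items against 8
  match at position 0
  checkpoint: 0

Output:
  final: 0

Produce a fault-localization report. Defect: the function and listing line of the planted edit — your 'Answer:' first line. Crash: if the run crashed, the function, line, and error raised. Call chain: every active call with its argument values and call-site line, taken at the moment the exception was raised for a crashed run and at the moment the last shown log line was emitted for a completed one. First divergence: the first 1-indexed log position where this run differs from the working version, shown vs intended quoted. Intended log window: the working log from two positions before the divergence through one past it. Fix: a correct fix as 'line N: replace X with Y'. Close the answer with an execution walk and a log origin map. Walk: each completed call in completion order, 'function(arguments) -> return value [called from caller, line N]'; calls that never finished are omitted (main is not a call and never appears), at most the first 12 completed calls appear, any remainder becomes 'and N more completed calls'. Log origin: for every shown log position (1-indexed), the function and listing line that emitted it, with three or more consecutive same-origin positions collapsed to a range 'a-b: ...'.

Answer: the defect is in map_offsets at line 23.
The tell: The earliest visible damage is log position 6 — 'checkpoint: 0' rather than the intended 'checkpoint: 5'.
Call chain: main.
First divergence: position 6 — the shown line 'checkpoint: 0' should read 'checkpoint: 5'.
Intended log window:
  4: enter index_entries: 4 items against 8
  5: match at position 0
  6: checkpoint: 5
Execution walk:
  index_entries([8, 10, 8, 9], 8) -> 0  [called from count_flags, line 9]
  count_flags([8, 10, 8, 9], 8) -> 16  [called from map_offsets, line 21]
  merge_totals(3, 16) -> 0  [called from map_offsets, line 23]
  map_offsets([8, 10, 8, 9], 8) -> 0  [called from main, line 29]
Log origins:
  1: emitted by main (line 28)
  2: emitted by map_offsets (line 20)
  3: emitted by count_flags (line 8)
  4: emitted by index_entries (line 2)
  5: emitted by count_flags (line 10)
  6: emitted by main (line 30)
A correct fix: line 23: replace `merge_totals(3, mark)` with `merge_totals(mark, 3)`.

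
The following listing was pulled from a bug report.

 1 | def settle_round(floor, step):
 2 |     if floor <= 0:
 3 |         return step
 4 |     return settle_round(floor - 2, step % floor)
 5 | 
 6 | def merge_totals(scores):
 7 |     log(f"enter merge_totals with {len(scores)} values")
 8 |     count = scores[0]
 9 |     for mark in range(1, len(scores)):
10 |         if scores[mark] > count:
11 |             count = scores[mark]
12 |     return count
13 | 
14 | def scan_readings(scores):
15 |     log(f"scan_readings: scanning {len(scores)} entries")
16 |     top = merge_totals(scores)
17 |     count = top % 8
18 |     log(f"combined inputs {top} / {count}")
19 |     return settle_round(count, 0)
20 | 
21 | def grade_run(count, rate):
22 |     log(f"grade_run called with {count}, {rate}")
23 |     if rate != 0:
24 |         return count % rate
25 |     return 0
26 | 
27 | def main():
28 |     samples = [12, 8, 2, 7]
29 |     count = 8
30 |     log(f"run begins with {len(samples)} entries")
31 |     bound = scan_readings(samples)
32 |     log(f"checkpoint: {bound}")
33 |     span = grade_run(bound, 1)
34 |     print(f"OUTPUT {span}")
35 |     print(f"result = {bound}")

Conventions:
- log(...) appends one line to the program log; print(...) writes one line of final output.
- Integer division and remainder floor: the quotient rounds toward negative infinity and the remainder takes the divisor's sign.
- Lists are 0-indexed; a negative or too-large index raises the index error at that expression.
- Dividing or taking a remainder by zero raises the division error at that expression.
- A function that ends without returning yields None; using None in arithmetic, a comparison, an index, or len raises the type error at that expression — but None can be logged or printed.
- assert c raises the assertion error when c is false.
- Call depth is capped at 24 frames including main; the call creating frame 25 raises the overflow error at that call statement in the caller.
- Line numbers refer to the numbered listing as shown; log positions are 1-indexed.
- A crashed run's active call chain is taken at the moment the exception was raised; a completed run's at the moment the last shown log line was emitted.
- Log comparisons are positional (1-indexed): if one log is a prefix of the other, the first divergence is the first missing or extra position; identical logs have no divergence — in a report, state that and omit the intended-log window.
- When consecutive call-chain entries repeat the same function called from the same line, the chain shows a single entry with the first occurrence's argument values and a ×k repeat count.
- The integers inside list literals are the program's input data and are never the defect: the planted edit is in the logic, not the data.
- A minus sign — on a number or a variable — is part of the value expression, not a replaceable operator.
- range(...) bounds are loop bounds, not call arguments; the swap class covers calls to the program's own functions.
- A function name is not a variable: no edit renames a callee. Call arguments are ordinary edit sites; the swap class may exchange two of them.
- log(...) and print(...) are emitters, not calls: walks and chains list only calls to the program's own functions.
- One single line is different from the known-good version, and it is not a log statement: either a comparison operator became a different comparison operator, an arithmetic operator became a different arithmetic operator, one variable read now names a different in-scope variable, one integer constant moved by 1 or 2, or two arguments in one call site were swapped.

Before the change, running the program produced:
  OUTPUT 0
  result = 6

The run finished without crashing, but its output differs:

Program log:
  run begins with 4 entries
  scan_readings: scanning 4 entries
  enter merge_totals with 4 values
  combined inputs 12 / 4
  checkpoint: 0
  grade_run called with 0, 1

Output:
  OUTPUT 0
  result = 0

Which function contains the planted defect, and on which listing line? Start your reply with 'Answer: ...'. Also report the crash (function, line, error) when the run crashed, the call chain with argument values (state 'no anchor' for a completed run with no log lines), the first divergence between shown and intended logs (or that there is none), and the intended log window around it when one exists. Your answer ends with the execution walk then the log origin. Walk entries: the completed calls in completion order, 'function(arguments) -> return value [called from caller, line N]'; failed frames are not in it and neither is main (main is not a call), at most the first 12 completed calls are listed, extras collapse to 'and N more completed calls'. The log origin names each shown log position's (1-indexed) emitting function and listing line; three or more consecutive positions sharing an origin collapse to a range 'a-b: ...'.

Answer: the defect is in settle_round at line 4.
Core observation: Everything matches until log position 5, which reads 'checkpoint: 0' in place of 'checkpoint: 6'.
Call chain: main -> grade_run(0, 1) (called at line 33).
First divergence: position 5 — the shown line 'checkpoint: 0' should read 'checkpoint: 6'.
Intended log window:
  3: enter merge_totals with 4 values
  4: combined inputs 12 / 4
  5: checkpoint: 6
  6: grade_run called with 6, 1
Execution walk:
  merge_totals([12, 8, 2, 7]) -> 12  [called from scan_readings, line 16]
  settle_round(0, 0) -> 0  [called from settle_round, line 4]
  settle_round(2, 0) -> 0  [called from settle_round, line 4]
  settle_round(4, 0) -> 0  [called from scan_readings, line 19]
  scan_readings([12, 8, 2, 7]) -> 0  [called from main, line 31]
  grade_run(0, 1) -> 0  [called from main, line 33]
Log line origins:
  1: logged in main at line 30
  2: logged in scan_readings at line 15
  3: logged in merge_totals at line 7
  4: logged in scan_readings at line 18
  5: logged in main at line 32
  6: logged in grade_run at line 22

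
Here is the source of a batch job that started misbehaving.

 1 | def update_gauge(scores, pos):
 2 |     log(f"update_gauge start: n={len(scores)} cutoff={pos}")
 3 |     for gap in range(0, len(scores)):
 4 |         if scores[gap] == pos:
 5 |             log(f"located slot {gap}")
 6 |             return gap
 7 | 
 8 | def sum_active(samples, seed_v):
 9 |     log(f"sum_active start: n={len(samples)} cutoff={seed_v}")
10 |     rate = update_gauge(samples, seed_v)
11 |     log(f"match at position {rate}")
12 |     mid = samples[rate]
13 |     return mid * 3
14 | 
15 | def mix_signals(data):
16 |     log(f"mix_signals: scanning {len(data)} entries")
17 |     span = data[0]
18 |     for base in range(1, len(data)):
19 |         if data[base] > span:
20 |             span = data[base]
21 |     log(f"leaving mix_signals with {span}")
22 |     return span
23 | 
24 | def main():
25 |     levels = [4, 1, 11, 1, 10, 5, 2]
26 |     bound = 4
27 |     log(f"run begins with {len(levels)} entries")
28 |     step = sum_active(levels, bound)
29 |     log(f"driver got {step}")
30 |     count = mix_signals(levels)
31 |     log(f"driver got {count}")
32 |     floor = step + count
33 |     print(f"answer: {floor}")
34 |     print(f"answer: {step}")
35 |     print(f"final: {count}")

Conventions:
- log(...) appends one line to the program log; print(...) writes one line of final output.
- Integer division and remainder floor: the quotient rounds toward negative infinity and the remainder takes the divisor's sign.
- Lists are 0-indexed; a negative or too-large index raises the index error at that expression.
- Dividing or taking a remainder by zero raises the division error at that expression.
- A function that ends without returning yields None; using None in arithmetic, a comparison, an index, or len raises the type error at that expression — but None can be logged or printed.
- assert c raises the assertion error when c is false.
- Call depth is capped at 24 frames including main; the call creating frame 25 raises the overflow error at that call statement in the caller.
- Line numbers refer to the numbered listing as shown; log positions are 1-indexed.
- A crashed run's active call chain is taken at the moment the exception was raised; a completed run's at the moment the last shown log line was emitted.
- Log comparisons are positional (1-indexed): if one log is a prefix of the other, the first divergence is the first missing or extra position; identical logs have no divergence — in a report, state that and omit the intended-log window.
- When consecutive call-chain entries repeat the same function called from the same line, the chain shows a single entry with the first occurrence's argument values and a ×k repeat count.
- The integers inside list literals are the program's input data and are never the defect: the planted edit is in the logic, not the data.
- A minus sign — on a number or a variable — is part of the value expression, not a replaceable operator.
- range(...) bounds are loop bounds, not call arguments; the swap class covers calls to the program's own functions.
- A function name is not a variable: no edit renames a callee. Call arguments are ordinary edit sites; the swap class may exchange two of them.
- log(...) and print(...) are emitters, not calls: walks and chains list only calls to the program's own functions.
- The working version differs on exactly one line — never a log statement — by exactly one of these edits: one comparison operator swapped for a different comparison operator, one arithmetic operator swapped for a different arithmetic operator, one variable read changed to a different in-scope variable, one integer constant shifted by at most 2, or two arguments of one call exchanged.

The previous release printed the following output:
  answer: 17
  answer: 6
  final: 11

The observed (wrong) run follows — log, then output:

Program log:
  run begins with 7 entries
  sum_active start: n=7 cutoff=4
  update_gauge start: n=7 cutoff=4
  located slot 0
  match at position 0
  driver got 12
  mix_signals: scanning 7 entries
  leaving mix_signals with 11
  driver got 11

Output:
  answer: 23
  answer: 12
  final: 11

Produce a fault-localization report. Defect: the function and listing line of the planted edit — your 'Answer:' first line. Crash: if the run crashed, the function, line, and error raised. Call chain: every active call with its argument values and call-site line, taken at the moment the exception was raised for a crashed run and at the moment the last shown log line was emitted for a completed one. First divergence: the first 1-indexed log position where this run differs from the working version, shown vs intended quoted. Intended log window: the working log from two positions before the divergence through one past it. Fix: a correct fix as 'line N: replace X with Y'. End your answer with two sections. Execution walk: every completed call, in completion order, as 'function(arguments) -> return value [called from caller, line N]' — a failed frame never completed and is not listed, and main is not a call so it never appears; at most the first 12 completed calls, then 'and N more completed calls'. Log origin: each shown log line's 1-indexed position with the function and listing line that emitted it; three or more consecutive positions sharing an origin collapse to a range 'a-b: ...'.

Answer: the defect is in main at line 26.
Core observation: The earliest visible damage is log position 2 — 'sum_active start: n=7 cutoff=4' rather than the intended 'sum_active start: n=7 cutoff=2'.
Call chain: main.
First divergence: at position 2 the run shows 'sum_active start: n=7 cutoff=4' where the working version logs 'sum_active start: n=7 cutoff=2'.
Intended log window:
  1: run begins with 7 entries
  2: sum_active start: n=7 cutoff=2
  3: update_gauge start: n=7 cutoff=2
Execution walk:
  update_gauge([4, 1, 11, 1, 10, 5, 2], 4) -> 0  [called from sum_active, line 10]
  sum_active([4, 1, 11, 1, 10, 5, 2], 4) -> 12  [called from main, line 28]
  mix_signals([4, 1, 11, 1, 10, 5, 2]) -> 11  [called from main, line 30]
Log origins:
  1: logged in main at line 27
  2: logged in sum_active at line 9
  3: logged in update_gauge at line 2
  4: logged in update_gauge at line 5
  5: logged in sum_active at line 11
  6: logged in main at line 29
  7: logged in mix_signals at line 16
  8: logged in mix_signals at line 21
  9: logged in main at line 31
A correct fix: line 26: replace `4` with `2`.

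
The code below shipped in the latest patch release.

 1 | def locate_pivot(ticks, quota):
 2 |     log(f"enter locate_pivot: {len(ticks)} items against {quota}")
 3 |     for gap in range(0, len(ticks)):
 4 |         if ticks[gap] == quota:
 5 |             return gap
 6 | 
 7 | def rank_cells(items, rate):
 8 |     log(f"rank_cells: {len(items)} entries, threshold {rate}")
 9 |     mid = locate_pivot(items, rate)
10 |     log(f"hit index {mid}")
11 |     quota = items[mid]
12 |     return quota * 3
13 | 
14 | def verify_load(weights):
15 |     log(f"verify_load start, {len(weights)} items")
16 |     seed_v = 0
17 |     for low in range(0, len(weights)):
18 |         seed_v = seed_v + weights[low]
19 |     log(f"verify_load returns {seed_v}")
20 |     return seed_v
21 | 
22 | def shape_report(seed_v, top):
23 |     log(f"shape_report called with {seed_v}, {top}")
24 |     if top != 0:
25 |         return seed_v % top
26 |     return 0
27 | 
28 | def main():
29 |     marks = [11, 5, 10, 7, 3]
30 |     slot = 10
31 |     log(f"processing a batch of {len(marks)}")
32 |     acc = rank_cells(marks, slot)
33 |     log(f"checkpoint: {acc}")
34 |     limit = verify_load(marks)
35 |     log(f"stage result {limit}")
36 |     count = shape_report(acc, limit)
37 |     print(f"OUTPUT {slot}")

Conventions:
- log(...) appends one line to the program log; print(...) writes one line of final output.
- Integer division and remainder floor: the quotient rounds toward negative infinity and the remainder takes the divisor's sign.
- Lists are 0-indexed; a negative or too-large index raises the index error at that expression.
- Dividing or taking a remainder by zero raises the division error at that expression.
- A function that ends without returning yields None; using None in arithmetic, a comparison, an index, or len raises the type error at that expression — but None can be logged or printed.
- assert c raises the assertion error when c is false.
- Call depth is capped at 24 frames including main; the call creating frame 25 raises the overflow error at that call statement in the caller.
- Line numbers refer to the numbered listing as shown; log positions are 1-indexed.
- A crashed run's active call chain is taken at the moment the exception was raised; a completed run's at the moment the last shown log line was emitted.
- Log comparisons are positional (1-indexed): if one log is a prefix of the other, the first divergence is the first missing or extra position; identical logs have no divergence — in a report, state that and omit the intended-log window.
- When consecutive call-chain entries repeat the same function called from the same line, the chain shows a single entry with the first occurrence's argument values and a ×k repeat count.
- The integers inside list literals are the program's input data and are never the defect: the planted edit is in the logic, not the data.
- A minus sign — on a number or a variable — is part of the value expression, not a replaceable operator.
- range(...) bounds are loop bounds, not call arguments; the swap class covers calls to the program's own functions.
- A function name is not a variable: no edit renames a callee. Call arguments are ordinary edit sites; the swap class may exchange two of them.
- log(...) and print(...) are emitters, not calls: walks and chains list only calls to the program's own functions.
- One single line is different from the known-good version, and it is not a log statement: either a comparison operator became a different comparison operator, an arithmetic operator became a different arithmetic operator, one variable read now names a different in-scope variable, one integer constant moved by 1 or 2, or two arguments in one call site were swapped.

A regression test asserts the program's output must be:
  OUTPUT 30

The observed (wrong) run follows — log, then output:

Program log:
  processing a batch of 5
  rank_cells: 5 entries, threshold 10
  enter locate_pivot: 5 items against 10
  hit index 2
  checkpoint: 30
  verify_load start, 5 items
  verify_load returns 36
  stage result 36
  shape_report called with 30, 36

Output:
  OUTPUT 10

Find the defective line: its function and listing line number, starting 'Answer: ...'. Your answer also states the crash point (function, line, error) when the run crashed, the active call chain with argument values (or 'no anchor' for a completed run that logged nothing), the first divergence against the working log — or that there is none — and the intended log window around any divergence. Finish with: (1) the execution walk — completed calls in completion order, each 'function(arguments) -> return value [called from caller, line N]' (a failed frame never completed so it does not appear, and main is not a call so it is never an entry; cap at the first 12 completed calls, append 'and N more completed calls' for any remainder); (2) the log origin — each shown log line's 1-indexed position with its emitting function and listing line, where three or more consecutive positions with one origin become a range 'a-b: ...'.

Answer: the defect is in main at line 37.
Key observation: The two runs log identically and part ways only at the printed values.
Call chain: main -> shape_report(30, 36) (called at line 36).
First divergence: none (the log streams are identical).
Execution walk:
  locate_pivot([11, 5, 10, 7, 3], 10) -> 2  [called from rank_cells, line 9]
  rank_cells([11, 5, 10, 7, 3], 10) -> 30  [called from main, line 32]
  verify_load([11, 5, 10, 7, 3]) -> 36  [called from main, line 34]
  shape_report(30, 36) -> 30  [called from main, line 36]
Log origin:
  1: emitted by main (line 31)
  2: emitted by rank_cells (line 8)
  3: emitted by locate_pivot (line 2)
  4: emitted by rank_cells (line 10)
  5: emitted by main (line 33)
  6: emitted by verify_load (line 15)
  7: emitted by verify_load (line 19)
  8: emitted by main (line 35)
  9: emitted by shape_report (line 23)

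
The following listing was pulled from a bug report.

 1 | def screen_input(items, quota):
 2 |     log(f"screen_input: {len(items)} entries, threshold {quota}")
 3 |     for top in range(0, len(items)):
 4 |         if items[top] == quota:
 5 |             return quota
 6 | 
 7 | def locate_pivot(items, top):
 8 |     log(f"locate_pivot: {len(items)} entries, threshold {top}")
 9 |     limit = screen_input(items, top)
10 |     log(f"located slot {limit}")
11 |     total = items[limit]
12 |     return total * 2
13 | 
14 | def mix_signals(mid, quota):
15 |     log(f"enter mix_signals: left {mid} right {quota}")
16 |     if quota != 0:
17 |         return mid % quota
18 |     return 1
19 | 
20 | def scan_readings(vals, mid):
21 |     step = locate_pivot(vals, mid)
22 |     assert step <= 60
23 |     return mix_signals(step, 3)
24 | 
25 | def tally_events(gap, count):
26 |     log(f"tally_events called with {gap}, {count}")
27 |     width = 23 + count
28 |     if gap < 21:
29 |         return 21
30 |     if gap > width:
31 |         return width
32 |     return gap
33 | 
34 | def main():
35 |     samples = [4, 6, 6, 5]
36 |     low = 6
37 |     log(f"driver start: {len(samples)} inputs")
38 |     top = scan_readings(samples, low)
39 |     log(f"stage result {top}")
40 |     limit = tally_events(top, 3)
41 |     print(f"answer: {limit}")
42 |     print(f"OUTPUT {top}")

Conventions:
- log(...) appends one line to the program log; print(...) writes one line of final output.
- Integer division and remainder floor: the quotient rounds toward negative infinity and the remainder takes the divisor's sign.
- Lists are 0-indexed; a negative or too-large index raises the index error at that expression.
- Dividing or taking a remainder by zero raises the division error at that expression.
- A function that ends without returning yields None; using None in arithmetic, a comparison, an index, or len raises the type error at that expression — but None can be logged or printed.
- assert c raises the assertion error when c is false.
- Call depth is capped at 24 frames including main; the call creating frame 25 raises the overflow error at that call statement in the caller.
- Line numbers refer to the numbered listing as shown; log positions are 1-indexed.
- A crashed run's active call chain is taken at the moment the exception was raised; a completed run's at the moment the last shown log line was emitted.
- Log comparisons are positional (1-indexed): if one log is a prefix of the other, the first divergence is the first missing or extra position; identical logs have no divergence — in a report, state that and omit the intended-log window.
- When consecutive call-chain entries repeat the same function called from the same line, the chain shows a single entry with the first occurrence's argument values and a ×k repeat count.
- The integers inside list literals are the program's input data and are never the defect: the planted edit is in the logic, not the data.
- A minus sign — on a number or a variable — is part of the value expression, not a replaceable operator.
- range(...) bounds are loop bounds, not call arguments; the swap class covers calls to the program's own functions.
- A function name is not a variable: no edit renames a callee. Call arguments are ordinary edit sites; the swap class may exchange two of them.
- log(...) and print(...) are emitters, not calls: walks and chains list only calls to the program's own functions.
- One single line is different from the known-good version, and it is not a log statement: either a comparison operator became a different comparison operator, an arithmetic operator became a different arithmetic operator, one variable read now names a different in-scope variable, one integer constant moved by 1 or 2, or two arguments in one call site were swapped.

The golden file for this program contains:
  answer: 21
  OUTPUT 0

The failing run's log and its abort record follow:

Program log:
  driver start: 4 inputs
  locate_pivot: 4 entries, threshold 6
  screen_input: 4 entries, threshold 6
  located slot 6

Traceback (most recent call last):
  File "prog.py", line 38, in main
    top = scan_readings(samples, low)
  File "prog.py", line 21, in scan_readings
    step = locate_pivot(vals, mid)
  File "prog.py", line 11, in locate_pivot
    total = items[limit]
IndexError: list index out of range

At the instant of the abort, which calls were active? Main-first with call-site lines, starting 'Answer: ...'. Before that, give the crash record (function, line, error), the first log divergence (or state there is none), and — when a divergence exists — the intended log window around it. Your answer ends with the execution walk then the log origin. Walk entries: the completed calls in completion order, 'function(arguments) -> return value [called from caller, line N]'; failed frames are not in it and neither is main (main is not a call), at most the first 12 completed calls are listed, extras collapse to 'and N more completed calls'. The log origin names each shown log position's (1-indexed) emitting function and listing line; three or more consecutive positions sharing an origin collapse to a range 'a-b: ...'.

Answer: main -> scan_readings (called at line 38) -> locate_pivot (called at line 21).
Key fact: At log position 4 the runs split — shown 'located slot 6', but the working version logs 'located slot 1'.
Crash: locate_pivot, line 11, IndexError.
First divergence: at position 4 the run shows 'located slot 6' where the working version logs 'located slot 1'.
Intended log window:
  2: locate_pivot: 4 entries, threshold 6
  3: screen_input: 4 entries, threshold 6
  4: located slot 1
  5: enter mix_signals: left 12 right 3
Execution walk:
  screen_input([4, 6, 6, 5], 6) -> 6  [called from locate_pivot, line 9]
Log line origins:
  1: logged in main at line 37
  2: logged in locate_pivot at line 8
  3: logged in screen_input at line 2
  4: logged in locate_pivot at line 10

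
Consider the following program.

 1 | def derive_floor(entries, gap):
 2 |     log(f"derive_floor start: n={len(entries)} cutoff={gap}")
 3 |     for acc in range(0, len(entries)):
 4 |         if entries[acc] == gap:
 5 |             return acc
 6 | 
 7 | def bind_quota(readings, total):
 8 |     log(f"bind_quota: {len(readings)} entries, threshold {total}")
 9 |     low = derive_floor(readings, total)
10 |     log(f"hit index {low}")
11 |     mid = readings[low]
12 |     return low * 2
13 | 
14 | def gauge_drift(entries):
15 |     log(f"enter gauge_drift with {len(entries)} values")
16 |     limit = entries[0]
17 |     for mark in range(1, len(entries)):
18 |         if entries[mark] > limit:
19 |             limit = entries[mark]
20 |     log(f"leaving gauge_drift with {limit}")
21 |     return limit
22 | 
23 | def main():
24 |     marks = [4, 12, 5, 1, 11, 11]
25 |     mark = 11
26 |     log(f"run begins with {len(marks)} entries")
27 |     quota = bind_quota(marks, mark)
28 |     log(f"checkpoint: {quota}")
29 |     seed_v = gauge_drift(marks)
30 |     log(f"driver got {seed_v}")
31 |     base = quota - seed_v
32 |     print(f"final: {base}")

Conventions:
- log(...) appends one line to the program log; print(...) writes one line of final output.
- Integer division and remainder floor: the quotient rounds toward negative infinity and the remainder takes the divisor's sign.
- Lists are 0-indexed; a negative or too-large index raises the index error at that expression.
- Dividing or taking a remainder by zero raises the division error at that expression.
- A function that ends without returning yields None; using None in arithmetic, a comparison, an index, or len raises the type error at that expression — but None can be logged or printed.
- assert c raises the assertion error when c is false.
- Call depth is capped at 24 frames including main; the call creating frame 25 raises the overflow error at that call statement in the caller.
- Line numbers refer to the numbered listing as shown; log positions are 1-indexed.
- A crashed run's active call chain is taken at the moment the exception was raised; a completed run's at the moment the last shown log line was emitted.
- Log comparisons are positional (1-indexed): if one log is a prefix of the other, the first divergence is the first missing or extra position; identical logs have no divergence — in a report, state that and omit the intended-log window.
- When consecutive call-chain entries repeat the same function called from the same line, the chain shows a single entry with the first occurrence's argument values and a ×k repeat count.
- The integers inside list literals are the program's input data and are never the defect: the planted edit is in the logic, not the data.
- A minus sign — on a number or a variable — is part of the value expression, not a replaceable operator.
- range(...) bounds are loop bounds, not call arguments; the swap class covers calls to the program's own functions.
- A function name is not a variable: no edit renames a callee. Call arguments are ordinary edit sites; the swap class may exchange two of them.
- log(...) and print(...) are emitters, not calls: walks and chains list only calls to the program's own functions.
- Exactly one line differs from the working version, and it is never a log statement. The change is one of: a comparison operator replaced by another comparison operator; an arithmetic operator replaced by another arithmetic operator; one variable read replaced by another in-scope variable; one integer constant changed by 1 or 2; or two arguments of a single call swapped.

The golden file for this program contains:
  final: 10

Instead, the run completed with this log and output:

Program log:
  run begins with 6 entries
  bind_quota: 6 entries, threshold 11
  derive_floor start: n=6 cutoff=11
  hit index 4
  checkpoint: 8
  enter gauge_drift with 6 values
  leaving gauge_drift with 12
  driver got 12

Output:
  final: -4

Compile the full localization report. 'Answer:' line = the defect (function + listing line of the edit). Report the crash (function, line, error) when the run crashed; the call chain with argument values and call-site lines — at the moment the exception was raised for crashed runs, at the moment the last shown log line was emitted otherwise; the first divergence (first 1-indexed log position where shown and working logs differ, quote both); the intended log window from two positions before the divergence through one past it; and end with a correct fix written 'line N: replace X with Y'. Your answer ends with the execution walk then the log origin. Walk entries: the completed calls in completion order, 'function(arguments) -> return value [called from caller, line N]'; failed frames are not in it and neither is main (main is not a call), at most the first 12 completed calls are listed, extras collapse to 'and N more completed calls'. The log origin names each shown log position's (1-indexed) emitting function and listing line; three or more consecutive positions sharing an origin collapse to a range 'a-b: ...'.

Answer: the defect is in bind_quota at line 12.
Core observation: At log position 5 the runs split — shown 'checkpoint: 8', but the working version logs 'checkpoint: 22'.
Call chain: main.
First divergence: position 5 — shown 'checkpoint: 8', intended 'checkpoint: 22'.
Intended log window:
  3: derive_floor start: n=6 cutoff=11
  4: hit index 4
  5: checkpoint: 22
  6: enter gauge_drift with 6 values
Execution walk:
  derive_floor([4, 12, 5, 1, 11, 11], 11) -> 4  [called from bind_quota, line 9]
  bind_quota([4, 12, 5, 1, 11, 11], 11) -> 8  [called from main, line 27]
  gauge_drift([4, 12, 5, 1, 11, 11]) -> 12  [called from main, line 29]
Log line origins:
  1: from main, line 26
  2: from bind_quota, line 8
  3: from derive_floor, line 2
  4: from bind_quota, line 10
  5: from main, line 28
  6: from gauge_drift, line 15
  7: from gauge_drift, line 20
  8: from main, line 30
A correct fix: line 12: replace `low` with `mid`.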